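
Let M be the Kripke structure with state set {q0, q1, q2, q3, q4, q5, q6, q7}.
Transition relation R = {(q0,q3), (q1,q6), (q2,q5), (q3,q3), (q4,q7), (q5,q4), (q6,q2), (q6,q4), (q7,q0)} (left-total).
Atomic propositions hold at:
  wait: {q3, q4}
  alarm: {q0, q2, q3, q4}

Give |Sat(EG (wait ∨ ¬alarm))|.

1

Sat(¬alarm) = {q1, q5, q6, q7}
Sat(wait ∨ ¬alarm) = {q1, q3, q4, q5, q6, q7}
EG (wait ∨ ¬alarm): greatest fixpoint, start Z0 = {q1, q3, q4, q5, q6, q7}, keep only states in Sat with some successor in Z. Z1 = {q1, q3, q4, q5, q6}; Z2 = {q1, q3, q5, q6}; Z3 = {q1, q3}; Z4 = {q3}; fixed.
Sat(EG (wait ∨ ¬alarm)) = {q3}
|Sat(EG (wait ∨ ¬alarm))| = |{q3}| = 1.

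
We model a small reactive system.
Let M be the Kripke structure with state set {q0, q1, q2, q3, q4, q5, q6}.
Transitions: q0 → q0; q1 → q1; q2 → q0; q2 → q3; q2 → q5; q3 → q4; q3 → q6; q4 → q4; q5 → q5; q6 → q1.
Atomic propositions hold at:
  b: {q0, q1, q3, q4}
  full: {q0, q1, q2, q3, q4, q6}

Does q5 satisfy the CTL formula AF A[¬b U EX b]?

Sat(¬b) = {q2, q5, q6}
Sat(EX b) = {s : some successor in {q0, q1, q3, q4}} = {q0, q1, q2, q3, q4, q6}
A[¬b U EX b]: least fixpoint, start Z0 = Sat(EX b) = {q0, q1, q2, q3, q4, q6}, add states in Sat(¬b) with every successor in Z. Already a fixed point.
Sat(A[¬b U EX b]) = {q0, q1, q2, q3, q4, q6}
AF A[¬b U EX b]: least fixpoint, start Z0 = {q0, q1, q2, q3, q4, q6}, add states with every successor in Z. Already a fixed point.
Sat(AF A[¬b U EX b]) = {q0, q1, q2, q3, q4, q6}
q5 ∉ Sat(AF A[¬b U EX b]) = {q0, q1, q2, q3, q4, q6}, so the formula does not hold at q5.

No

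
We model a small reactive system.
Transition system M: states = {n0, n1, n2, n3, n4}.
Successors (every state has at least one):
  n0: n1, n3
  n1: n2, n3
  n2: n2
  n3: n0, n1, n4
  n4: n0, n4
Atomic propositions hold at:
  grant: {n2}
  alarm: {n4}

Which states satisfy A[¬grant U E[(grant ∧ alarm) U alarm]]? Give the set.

Sat(¬grant) = {n0, n1, n3, n4}
Sat(grant ∧ alarm) = ∅
E[(grant ∧ alarm) U alarm]: least fixpoint, start Z0 = Sat(alarm) = {n4}, add states in Sat(grant ∧ alarm) with some successor in Z. Already a fixed point.
Sat(E[(grant ∧ alarm) U alarm]) = {n4}
A[¬grant U E[(grant ∧ alarm) U alarm]]: least fixpoint, start Z0 = Sat(E[(grant ∧ alarm) U alarm]) = {n4}, add states in Sat(¬grant) with every successor in Z. Already a fixed point.
Sat(A[¬grant U E[(grant ∧ alarm) U alarm]]) = {n4}

{n4}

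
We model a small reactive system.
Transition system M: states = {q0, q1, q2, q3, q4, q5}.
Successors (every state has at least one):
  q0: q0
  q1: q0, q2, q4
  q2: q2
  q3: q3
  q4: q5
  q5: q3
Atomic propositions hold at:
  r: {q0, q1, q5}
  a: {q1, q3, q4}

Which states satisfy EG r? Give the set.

{q0, q1}

EG r: greatest fixpoint, start Z0 = {q0, q1, q5}, keep only states in Sat with some successor in Z. Z1 = {q0, q1}; fixed.
Sat(EG r) = {q0, q1}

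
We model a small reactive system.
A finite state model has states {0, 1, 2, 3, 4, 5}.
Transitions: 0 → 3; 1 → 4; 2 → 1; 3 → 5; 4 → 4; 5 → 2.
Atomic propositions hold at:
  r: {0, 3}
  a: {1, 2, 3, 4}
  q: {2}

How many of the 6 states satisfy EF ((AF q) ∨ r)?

4

AF q: least fixpoint, start Z0 = {2}, add states with every successor in Z. Z1 = {2, 5}; Z2 = {2, 3, 5}; Z3 = {0, 2, 3, 5}; fixed.
Sat(AF q) = {0, 2, 3, 5}
Sat((AF q) ∨ r) = {0, 2, 3, 5}
EF ((AF q) ∨ r): least fixpoint, start Z0 = {0, 2, 3, 5}, add states with some successor in Z. Already a fixed point.
Sat(EF ((AF q) ∨ r)) = {0, 2, 3, 5}
|Sat(EF ((AF q) ∨ r))| = |{0, 2, 3, 5}| = 4.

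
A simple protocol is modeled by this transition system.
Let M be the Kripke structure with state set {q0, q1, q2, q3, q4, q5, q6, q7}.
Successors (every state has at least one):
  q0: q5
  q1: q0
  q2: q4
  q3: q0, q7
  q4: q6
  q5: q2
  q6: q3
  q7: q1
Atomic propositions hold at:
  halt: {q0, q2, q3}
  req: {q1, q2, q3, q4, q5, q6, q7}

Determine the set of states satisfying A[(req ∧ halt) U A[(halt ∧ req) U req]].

Sat(req ∧ halt) = {q2, q3}
Sat(halt ∧ req) = {q2, q3}
A[(halt ∧ req) U req]: least fixpoint, start Z0 = Sat(req) = {q1, q2, q3, q4, q5, q6, q7}, add states in Sat(halt ∧ req) with every successor in Z. Already a fixed point.
Sat(A[(halt ∧ req) U req]) = {q1, q2, q3, q4, q5, q6, q7}
A[(req ∧ halt) U A[(halt ∧ req) U req]]: least fixpoint, start Z0 = Sat(A[(halt ∧ req) U req]) = {q1, q2, q3, q4, q5, q6, q7}, add states in Sat(req ∧ halt) with every successor in Z. Already a fixed point.
Sat(A[(req ∧ halt) U A[(halt ∧ req) U req]]) = {q1, q2, q3, q4, q5, q6, q7}

{q1, q2, q3, q4, q5, q6, q7}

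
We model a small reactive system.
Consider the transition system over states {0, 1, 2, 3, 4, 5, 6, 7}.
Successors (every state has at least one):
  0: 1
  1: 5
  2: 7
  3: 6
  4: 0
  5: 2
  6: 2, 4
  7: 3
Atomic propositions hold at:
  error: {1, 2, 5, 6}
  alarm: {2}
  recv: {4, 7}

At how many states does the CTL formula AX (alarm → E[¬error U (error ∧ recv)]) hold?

6

Sat(¬error) = {0, 3, 4, 7}
Sat(error ∧ recv) = ∅
E[¬error U (error ∧ recv)]: least fixpoint, start Z0 = Sat((error ∧ recv)) = ∅, add states in Sat(¬error) with some successor in Z. Already a fixed point.
Sat(E[¬error U (error ∧ recv)]) = ∅
Sat(alarm → E[¬error U (error ∧ recv)]) = {0, 1, 3, 4, 5, 6, 7}
Sat(AX (alarm → E[¬error U (error ∧ recv)])) = {s : every successor in {0, 1, 3, 4, 5, 6, 7}} = {0, 1, 2, 3, 4, 7}
|Sat(AX (alarm → E[¬error U (error ∧ recv)]))| = |{0, 1, 2, 3, 4, 7}| = 6.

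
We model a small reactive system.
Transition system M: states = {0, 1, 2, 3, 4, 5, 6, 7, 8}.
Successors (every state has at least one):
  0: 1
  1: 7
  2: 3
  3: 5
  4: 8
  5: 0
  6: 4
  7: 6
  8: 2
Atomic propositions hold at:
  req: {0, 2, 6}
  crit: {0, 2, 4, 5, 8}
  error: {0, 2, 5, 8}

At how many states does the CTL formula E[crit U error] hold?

5

E[crit U error]: least fixpoint, start Z0 = Sat(error) = {0, 2, 5, 8}, add states in Sat(crit) with some successor in Z. Z1 = {0, 2, 4, 5, 8}; fixed.
Sat(E[crit U error]) = {0, 2, 4, 5, 8}
|Sat(E[crit U error])| = |{0, 2, 4, 5, 8}| = 5.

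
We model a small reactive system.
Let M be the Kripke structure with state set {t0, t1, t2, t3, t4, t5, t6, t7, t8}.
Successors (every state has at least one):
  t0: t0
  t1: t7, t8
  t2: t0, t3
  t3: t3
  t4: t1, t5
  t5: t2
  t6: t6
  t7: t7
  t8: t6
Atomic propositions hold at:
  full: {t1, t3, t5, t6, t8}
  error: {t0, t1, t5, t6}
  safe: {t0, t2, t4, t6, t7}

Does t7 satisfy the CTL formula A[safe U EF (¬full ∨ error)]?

Sat(¬full) = {t0, t2, t4, t7}
Sat(¬full ∨ error) = {t0, t1, t2, t4, t5, t6, t7}
EF (¬full ∨ error): least fixpoint, start Z0 = {t0, t1, t2, t4, t5, t6, t7}, add states with some successor in Z. Z1 = {t0, t1, t2, t4, t5, t6, t7, t8}; fixed.
Sat(EF (¬full ∨ error)) = {t0, t1, t2, t4, t5, t6, t7, t8}
A[safe U EF (¬full ∨ error)]: least fixpoint, start Z0 = Sat(EF (¬full ∨ error)) = {t0, t1, t2, t4, t5, t6, t7, t8}, add states in Sat(safe) with every successor in Z. Already a fixed point.
Sat(A[safe U EF (¬full ∨ error)]) = {t0, t1, t2, t4, t5, t6, t7, t8}
t7 ∈ Sat(A[safe U EF (¬full ∨ error)]) = {t0, t1, t2, t4, t5, t6, t7, t8}, so the formula holds at t7.

Yes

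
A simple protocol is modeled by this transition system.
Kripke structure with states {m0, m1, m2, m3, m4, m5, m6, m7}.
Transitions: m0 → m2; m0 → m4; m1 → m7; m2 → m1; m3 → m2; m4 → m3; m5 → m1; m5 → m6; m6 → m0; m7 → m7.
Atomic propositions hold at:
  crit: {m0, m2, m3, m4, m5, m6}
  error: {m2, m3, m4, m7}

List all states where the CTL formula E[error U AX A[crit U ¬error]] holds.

{m0, m2, m3, m4, m5, m6}

Sat(¬error) = {m0, m1, m5, m6}
A[crit U ¬error]: least fixpoint, start Z0 = Sat(¬error) = {m0, m1, m5, m6}, add states in Sat(crit) with every successor in Z. Z1 = {m0, m1, m2, m5, m6}; Z2 = {m0, m1, m2, m3, m5, m6}; Z3 = {m0, m1, m2, m3, m4, m5, m6}; fixed.
Sat(A[crit U ¬error]) = {m0, m1, m2, m3, m4, m5, m6}
Sat(AX A[crit U ¬error]) = {s : every successor in {m0, m1, m2, m3, m4, m5, m6}} = {m0, m2, m3, m4, m5, m6}
E[error U AX A[crit U ¬error]]: least fixpoint, start Z0 = Sat(AX A[crit U ¬error]) = {m0, m2, m3, m4, m5, m6}, add states in Sat(error) with some successor in Z. Already a fixed point.
Sat(E[error U AX A[crit U ¬error]]) = {m0, m2, m3, m4, m5, m6}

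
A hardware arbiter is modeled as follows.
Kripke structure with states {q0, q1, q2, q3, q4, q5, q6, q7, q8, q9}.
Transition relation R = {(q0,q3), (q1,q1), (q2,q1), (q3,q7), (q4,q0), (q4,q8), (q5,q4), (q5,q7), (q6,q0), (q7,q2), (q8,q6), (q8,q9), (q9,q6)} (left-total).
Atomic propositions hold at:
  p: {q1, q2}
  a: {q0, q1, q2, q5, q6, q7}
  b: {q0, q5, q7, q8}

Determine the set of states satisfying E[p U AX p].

Sat(AX p) = {s : every successor in {q1, q2}} = {q1, q2, q7}
E[p U AX p]: least fixpoint, start Z0 = Sat(AX p) = {q1, q2, q7}, add states in Sat(p) with some successor in Z. Already a fixed point.
Sat(E[p U AX p]) = {q1, q2, q7}

{q1, q2, q7}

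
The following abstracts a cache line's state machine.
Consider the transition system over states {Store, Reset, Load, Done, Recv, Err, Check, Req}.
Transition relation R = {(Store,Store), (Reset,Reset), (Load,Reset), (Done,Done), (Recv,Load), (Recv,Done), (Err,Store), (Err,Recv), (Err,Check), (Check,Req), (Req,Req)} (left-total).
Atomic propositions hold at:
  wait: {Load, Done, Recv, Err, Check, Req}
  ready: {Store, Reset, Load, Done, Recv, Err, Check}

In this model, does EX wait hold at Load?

Sat(EX wait) = {s : some successor in {Load, Done, Recv, Err, Check, Req}} = {Done, Recv, Err, Check, Req}
Load ∉ Sat(EX wait) = {Done, Recv, Err, Check, Req}, so the formula does not hold at Load.

No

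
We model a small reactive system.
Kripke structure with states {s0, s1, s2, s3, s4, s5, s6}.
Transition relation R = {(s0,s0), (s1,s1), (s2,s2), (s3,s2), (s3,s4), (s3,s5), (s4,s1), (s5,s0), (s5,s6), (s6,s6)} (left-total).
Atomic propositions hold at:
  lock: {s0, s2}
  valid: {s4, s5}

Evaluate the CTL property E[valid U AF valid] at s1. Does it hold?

AF valid: least fixpoint, start Z0 = {s4, s5}, add states with every successor in Z. Already a fixed point.
Sat(AF valid) = {s4, s5}
E[valid U AF valid]: least fixpoint, start Z0 = Sat(AF valid) = {s4, s5}, add states in Sat(valid) with some successor in Z. Already a fixed point.
Sat(E[valid U AF valid]) = {s4, s5}
s1 ∉ Sat(E[valid U AF valid]) = {s4, s5}, so the formula does not hold at s1.

No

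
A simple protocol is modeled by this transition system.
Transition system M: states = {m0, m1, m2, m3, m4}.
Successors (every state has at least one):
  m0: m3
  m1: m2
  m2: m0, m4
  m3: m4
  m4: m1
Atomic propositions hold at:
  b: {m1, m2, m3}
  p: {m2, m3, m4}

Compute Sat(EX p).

Sat(EX p) = {s : some successor in {m2, m3, m4}} = {m0, m1, m2, m3}

{m0, m1, m2, m3}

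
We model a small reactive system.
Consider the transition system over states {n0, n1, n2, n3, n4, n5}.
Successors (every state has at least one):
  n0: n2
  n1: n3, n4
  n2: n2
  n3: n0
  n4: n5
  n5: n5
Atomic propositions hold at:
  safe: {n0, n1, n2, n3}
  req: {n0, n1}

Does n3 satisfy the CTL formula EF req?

Yes

EF req: least fixpoint, start Z0 = {n0, n1}, add states with some successor in Z. Z1 = {n0, n1, n3}; fixed.
Sat(EF req) = {n0, n1, n3}
n3 ∈ Sat(EF req) = {n0, n1, n3}, so the formula holds at n3.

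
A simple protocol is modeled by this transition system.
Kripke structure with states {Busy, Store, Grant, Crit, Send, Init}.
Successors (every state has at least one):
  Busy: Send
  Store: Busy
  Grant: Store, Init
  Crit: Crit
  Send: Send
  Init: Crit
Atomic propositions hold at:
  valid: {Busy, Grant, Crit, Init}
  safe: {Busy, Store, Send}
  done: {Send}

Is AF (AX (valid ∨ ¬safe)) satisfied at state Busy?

Sat(¬safe) = {Grant, Crit, Init}
Sat(valid ∨ ¬safe) = {Busy, Grant, Crit, Init}
Sat(AX (valid ∨ ¬safe)) = {s : every successor in {Busy, Grant, Crit, Init}} = {Store, Crit, Init}
AF (AX (valid ∨ ¬safe)): least fixpoint, start Z0 = {Store, Crit, Init}, add states with every successor in Z. Z1 = {Store, Grant, Crit, Init}; fixed.
Sat(AF (AX (valid ∨ ¬safe))) = {Store, Grant, Crit, Init}
Busy ∉ Sat(AF (AX (valid ∨ ¬safe))) = {Store, Grant, Crit, Init}, so the formula does not hold at Busy.

No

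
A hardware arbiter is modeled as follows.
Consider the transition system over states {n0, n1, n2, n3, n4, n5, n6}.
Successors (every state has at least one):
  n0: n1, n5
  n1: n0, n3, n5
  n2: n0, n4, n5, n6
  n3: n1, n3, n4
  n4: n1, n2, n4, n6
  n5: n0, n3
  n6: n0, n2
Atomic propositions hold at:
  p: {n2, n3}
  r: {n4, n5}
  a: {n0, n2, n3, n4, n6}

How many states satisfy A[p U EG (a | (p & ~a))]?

Sat(~a) = {n1, n5}
Sat(p & ~a) = ∅
Sat(a | (p & ~a)) = {n0, n2, n3, n4, n6}
EG (a | (p & ~a)): greatest fixpoint, start Z0 = {n0, n2, n3, n4, n6}, keep only states in Sat with some successor in Z. Z1 = {n2, n3, n4, n6}; fixed.
Sat(EG (a | (p & ~a))) = {n2, n3, n4, n6}
A[p U EG (a | (p & ~a))]: least fixpoint, start Z0 = Sat(EG (a | (p & ~a))) = {n2, n3, n4, n6}, add states in Sat(p) with every successor in Z. Already a fixed point.
Sat(A[p U EG (a | (p & ~a))]) = {n2, n3, n4, n6}
|Sat(A[p U EG (a | (p & ~a))])| = |{n2, n3, n4, n6}| = 4.

4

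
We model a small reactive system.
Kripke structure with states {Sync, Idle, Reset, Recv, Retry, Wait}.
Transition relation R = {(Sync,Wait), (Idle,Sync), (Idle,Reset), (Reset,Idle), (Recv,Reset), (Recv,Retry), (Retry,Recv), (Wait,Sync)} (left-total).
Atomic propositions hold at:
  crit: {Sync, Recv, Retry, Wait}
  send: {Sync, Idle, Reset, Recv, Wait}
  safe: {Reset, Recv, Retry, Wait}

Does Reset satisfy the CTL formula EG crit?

EG crit: greatest fixpoint, start Z0 = {Sync, Recv, Retry, Wait}, keep only states in Sat with some successor in Z. Already a fixed point.
Sat(EG crit) = {Sync, Recv, Retry, Wait}
Reset ∉ Sat(EG crit) = {Sync, Recv, Retry, Wait}, so the formula does not hold at Reset.

No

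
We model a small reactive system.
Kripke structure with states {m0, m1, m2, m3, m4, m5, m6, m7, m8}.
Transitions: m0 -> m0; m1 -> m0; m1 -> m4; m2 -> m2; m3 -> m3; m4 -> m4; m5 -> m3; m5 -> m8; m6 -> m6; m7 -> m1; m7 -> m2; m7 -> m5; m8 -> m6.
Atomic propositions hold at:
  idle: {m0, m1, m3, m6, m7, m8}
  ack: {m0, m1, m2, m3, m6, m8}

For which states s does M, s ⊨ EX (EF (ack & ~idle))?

Sat(~idle) = {m2, m4, m5}
Sat(ack & ~idle) = {m2}
EF (ack & ~idle): least fixpoint, start Z0 = {m2}, add states with some successor in Z. Z1 = {m2, m7}; fixed.
Sat(EF (ack & ~idle)) = {m2, m7}
Sat(EX (EF (ack & ~idle))) = {s : some successor in {m2, m7}} = {m2, m7}

{m2, m7}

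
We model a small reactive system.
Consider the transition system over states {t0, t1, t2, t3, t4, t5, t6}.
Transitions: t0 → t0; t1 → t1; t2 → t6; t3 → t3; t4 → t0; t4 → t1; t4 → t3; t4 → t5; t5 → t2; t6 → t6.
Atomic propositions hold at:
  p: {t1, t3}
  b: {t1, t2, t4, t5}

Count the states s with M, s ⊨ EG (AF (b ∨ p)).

Sat(b ∨ p) = {t1, t2, t3, t4, t5}
AF (b ∨ p): least fixpoint, start Z0 = {t1, t2, t3, t4, t5}, add states with every successor in Z. Already a fixed point.
Sat(AF (b ∨ p)) = {t1, t2, t3, t4, t5}
EG (AF (b ∨ p)): greatest fixpoint, start Z0 = {t1, t2, t3, t4, t5}, keep only states in Sat with some successor in Z. Z1 = {t1, t3, t4, t5}; Z2 = {t1, t3, t4}; fixed.
Sat(EG (AF (b ∨ p))) = {t1, t3, t4}
|Sat(EG (AF (b ∨ p)))| = |{t1, t3, t4}| = 3.

3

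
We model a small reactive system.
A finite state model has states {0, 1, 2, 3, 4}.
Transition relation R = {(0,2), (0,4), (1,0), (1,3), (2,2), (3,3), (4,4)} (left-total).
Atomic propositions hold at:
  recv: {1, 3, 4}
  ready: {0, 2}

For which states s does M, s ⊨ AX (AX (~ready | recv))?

{3, 4}

Sat(~ready) = {1, 3, 4}
Sat(~ready | recv) = {1, 3, 4}
Sat(AX (~ready | recv)) = {s : every successor in {1, 3, 4}} = {3, 4}
Sat(AX (AX (~ready | recv))) = {s : every successor in {3, 4}} = {3, 4}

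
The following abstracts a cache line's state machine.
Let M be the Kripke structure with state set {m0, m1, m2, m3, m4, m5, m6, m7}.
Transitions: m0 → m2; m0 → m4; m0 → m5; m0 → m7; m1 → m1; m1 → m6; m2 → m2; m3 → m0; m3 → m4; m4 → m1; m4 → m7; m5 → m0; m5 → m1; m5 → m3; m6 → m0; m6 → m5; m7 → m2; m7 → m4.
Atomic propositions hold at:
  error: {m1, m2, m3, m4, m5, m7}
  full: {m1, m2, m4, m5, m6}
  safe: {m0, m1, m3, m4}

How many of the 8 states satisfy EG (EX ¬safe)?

6

Sat(¬safe) = {m2, m5, m6, m7}
Sat(EX ¬safe) = {s : some successor in {m2, m5, m6, m7}} = {m0, m1, m2, m4, m6, m7}
EG (EX ¬safe): greatest fixpoint, start Z0 = {m0, m1, m2, m4, m6, m7}, keep only states in Sat with some successor in Z. Already a fixed point.
Sat(EG (EX ¬safe)) = {m0, m1, m2, m4, m6, m7}
|Sat(EG (EX ¬safe))| = |{m0, m1, m2, m4, m6, m7}| = 6.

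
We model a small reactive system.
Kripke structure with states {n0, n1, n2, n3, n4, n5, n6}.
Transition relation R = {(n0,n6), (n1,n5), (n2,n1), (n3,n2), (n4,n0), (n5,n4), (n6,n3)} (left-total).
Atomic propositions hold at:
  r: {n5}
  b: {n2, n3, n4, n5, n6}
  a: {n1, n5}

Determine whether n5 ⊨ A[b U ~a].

Sat(~a) = {n0, n2, n3, n4, n6}
A[b U ~a]: least fixpoint, start Z0 = Sat(~a) = {n0, n2, n3, n4, n6}, add states in Sat(b) with every successor in Z. Z1 = {n0, n2, n3, n4, n5, n6}; fixed.
Sat(A[b U ~a]) = {n0, n2, n3, n4, n5, n6}
n5 ∈ Sat(A[b U ~a]) = {n0, n2, n3, n4, n5, n6}, so the formula holds at n5.

Yes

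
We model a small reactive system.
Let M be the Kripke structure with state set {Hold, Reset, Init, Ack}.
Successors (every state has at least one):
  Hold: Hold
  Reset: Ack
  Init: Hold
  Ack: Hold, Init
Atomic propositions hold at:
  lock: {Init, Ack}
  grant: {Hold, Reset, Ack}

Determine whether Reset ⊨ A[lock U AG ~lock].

No

Sat(~lock) = {Hold, Reset}
AG ~lock: greatest fixpoint, start Z0 = {Hold, Reset}, keep only states in Sat with every successor in Z. Z1 = {Hold}; fixed.
Sat(AG ~lock) = {Hold}
A[lock U AG ~lock]: least fixpoint, start Z0 = Sat(AG ~lock) = {Hold}, add states in Sat(lock) with every successor in Z. Z1 = {Hold, Init}; Z2 = {Hold, Init, Ack}; fixed.
Sat(A[lock U AG ~lock]) = {Hold, Init, Ack}
Reset ∉ Sat(A[lock U AG ~lock]) = {Hold, Init, Ack}, so the formula does not hold at Reset.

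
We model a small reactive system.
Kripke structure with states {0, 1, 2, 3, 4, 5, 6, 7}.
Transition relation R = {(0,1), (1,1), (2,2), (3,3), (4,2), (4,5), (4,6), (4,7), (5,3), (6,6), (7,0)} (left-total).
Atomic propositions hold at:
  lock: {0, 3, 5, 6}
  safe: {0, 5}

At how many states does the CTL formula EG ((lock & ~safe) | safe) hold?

Sat(~safe) = {1, 2, 3, 4, 6, 7}
Sat(lock & ~safe) = {3, 6}
Sat((lock & ~safe) | safe) = {0, 3, 5, 6}
EG ((lock & ~safe) | safe): greatest fixpoint, start Z0 = {0, 3, 5, 6}, keep only states in Sat with some successor in Z. Z1 = {3, 5, 6}; fixed.
Sat(EG ((lock & ~safe) | safe)) = {3, 5, 6}
|Sat(EG ((lock & ~safe) | safe))| = |{3, 5, 6}| = 3.

3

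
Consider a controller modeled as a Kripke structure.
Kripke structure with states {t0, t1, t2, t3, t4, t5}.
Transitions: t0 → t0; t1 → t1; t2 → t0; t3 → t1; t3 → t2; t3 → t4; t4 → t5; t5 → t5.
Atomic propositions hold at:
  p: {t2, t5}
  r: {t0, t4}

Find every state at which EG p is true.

{t5}

EG p: greatest fixpoint, start Z0 = {t2, t5}, keep only states in Sat with some successor in Z. Z1 = {t5}; fixed.
Sat(EG p) = {t5}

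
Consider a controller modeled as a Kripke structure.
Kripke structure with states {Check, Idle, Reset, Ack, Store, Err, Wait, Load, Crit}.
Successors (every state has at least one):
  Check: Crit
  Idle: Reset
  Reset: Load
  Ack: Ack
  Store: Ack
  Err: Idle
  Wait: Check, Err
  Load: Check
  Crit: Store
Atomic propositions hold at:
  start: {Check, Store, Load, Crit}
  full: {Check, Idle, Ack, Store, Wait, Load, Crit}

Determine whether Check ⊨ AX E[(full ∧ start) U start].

Yes

Sat(full ∧ start) = {Check, Store, Load, Crit}
E[(full ∧ start) U start]: least fixpoint, start Z0 = Sat(start) = {Check, Store, Load, Crit}, add states in Sat(full ∧ start) with some successor in Z. Already a fixed point.
Sat(E[(full ∧ start) U start]) = {Check, Store, Load, Crit}
Sat(AX E[(full ∧ start) U start]) = {s : every successor in {Check, Store, Load, Crit}} = {Check, Reset, Load, Crit}
Check ∈ Sat(AX E[(full ∧ start) U start]) = {Check, Reset, Load, Crit}, so the formula holds at Check.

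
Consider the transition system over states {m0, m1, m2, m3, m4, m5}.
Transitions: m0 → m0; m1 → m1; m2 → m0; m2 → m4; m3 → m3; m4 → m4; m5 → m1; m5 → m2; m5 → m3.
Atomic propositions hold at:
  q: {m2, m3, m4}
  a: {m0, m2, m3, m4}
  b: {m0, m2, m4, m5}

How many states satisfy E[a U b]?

4

E[a U b]: least fixpoint, start Z0 = Sat(b) = {m0, m2, m4, m5}, add states in Sat(a) with some successor in Z. Already a fixed point.
Sat(E[a U b]) = {m0, m2, m4, m5}
|Sat(E[a U b])| = |{m0, m2, m4, m5}| = 4.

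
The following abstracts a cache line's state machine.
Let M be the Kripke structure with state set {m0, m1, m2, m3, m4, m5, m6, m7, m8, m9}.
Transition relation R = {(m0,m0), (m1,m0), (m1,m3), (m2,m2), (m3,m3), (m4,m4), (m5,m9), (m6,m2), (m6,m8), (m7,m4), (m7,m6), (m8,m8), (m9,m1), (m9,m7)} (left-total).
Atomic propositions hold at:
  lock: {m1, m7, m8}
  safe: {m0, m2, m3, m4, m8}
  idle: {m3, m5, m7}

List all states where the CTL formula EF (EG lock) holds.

EG lock: greatest fixpoint, start Z0 = {m1, m7, m8}, keep only states in Sat with some successor in Z. Z1 = {m8}; fixed.
Sat(EG lock) = {m8}
EF (EG lock): least fixpoint, start Z0 = {m8}, add states with some successor in Z. Z1 = {m6, m8}; Z2 = {m6, m7, m8}; Z3 = {m6, m7, m8, m9}; Z4 = {m5, m6, m7, m8, m9}; fixed.
Sat(EF (EG lock)) = {m5, m6, m7, m8, m9}

{m5, m6, m7, m8, m9}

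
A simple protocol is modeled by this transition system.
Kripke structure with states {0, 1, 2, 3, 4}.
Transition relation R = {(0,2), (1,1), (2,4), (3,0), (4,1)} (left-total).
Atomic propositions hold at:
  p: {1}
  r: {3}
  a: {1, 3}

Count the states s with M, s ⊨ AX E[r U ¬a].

Sat(¬a) = {0, 2, 4}
E[r U ¬a]: least fixpoint, start Z0 = Sat(¬a) = {0, 2, 4}, add states in Sat(r) with some successor in Z. Z1 = {0, 2, 3, 4}; fixed.
Sat(E[r U ¬a]) = {0, 2, 3, 4}
Sat(AX E[r U ¬a]) = {s : every successor in {0, 2, 3, 4}} = {0, 2, 3}
|Sat(AX E[r U ¬a])| = |{0, 2, 3}| = 3.

3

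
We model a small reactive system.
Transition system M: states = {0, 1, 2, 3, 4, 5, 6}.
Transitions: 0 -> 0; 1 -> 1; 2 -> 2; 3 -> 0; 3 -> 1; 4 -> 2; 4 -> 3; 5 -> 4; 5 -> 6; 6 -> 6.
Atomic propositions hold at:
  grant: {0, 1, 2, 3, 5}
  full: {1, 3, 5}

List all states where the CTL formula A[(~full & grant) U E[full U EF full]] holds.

Sat(~full) = {0, 2, 4, 6}
Sat(~full & grant) = {0, 2}
EF full: least fixpoint, start Z0 = {1, 3, 5}, add states with some successor in Z. Z1 = {1, 3, 4, 5}; fixed.
Sat(EF full) = {1, 3, 4, 5}
E[full U EF full]: least fixpoint, start Z0 = Sat(EF full) = {1, 3, 4, 5}, add states in Sat(full) with some successor in Z. Already a fixed point.
Sat(E[full U EF full]) = {1, 3, 4, 5}
A[(~full & grant) U E[full U EF full]]: least fixpoint, start Z0 = Sat(E[full U EF full]) = {1, 3, 4, 5}, add states in Sat(~full & grant) with every successor in Z. Already a fixed point.
Sat(A[(~full & grant) U E[full U EF full]]) = {1, 3, 4, 5}

{1, 3, 4, 5}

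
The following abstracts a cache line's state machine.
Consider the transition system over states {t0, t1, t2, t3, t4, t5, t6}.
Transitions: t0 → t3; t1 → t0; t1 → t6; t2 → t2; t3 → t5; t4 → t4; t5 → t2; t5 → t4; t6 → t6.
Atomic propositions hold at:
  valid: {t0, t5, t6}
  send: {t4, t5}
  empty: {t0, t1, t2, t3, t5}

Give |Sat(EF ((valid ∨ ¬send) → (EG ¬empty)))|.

Sat(¬send) = {t0, t1, t2, t3, t6}
Sat(valid ∨ ¬send) = {t0, t1, t2, t3, t5, t6}
Sat(¬empty) = {t4, t6}
EG ¬empty: greatest fixpoint, start Z0 = {t4, t6}, keep only states in Sat with some successor in Z. Already a fixed point.
Sat(EG ¬empty) = {t4, t6}
Sat((valid ∨ ¬send) → (EG ¬empty)) = {t4, t6}
EF ((valid ∨ ¬send) → (EG ¬empty)): least fixpoint, start Z0 = {t4, t6}, add states with some successor in Z. Z1 = {t1, t4, t5, t6}; Z2 = {t1, t3, t4, t5, t6}; Z3 = {t0, t1, t3, t4, t5, t6}; fixed.
Sat(EF ((valid ∨ ¬send) → (EG ¬empty))) = {t0, t1, t3, t4, t5, t6}
|Sat(EF ((valid ∨ ¬send) → (EG ¬empty)))| = |{t0, t1, t3, t4, t5, t6}| = 6.

6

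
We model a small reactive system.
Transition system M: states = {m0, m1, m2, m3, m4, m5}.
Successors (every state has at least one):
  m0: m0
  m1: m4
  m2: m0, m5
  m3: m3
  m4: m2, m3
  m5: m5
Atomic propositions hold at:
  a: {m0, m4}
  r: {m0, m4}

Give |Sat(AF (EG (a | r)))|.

Sat(a | r) = {m0, m4}
EG (a | r): greatest fixpoint, start Z0 = {m0, m4}, keep only states in Sat with some successor in Z. Z1 = {m0}; fixed.
Sat(EG (a | r)) = {m0}
AF (EG (a | r)): least fixpoint, start Z0 = {m0}, add states with every successor in Z. Already a fixed point.
Sat(AF (EG (a | r))) = {m0}
|Sat(AF (EG (a | r)))| = |{m0}| = 1.

1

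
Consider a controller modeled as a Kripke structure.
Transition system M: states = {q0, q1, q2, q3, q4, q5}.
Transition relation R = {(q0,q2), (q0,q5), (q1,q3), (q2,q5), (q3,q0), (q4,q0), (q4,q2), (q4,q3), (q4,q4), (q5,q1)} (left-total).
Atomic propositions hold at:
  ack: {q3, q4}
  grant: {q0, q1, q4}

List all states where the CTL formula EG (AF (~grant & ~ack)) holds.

{q0, q1, q2, q3, q5}

Sat(~grant) = {q2, q3, q5}
Sat(~ack) = {q0, q1, q2, q5}
Sat(~grant & ~ack) = {q2, q5}
AF (~grant & ~ack): least fixpoint, start Z0 = {q2, q5}, add states with every successor in Z. Z1 = {q0, q2, q5}; Z2 = {q0, q2, q3, q5}; Z3 = {q0, q1, q2, q3, q5}; fixed.
Sat(AF (~grant & ~ack)) = {q0, q1, q2, q3, q5}
EG (AF (~grant & ~ack)): greatest fixpoint, start Z0 = {q0, q1, q2, q3, q5}, keep only states in Sat with some successor in Z. Already a fixed point.
Sat(EG (AF (~grant & ~ack))) = {q0, q1, q2, q3, q5}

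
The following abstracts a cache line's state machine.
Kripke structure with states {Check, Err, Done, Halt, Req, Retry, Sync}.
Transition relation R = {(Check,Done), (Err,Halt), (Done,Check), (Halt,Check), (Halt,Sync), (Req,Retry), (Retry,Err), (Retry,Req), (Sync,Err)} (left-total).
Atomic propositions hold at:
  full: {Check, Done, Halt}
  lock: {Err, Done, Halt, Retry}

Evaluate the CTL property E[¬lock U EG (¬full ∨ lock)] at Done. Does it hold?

No

Sat(¬lock) = {Check, Req, Sync}
Sat(¬full) = {Err, Req, Retry, Sync}
Sat(¬full ∨ lock) = {Err, Done, Halt, Req, Retry, Sync}
EG (¬full ∨ lock): greatest fixpoint, start Z0 = {Err, Done, Halt, Req, Retry, Sync}, keep only states in Sat with some successor in Z. Z1 = {Err, Halt, Req, Retry, Sync}; fixed.
Sat(EG (¬full ∨ lock)) = {Err, Halt, Req, Retry, Sync}
E[¬lock U EG (¬full ∨ lock)]: least fixpoint, start Z0 = Sat(EG (¬full ∨ lock)) = {Err, Halt, Req, Retry, Sync}, add states in Sat(¬lock) with some successor in Z. Already a fixed point.
Sat(E[¬lock U EG (¬full ∨ lock)]) = {Err, Halt, Req, Retry, Sync}
Done ∉ Sat(E[¬lock U EG (¬full ∨ lock)]) = {Err, Halt, Req, Retry, Sync}, so the formula does not hold at Done.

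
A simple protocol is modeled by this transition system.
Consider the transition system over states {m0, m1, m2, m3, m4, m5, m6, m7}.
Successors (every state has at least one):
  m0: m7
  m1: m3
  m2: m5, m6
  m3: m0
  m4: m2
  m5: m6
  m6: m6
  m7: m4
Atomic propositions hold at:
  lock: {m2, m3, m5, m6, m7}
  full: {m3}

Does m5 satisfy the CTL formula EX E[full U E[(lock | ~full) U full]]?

No

Sat(~full) = {m0, m1, m2, m4, m5, m6, m7}
Sat(lock | ~full) = {m0, m1, m2, m3, m4, m5, m6, m7}
E[(lock | ~full) U full]: least fixpoint, start Z0 = Sat(full) = {m3}, add states in Sat(lock | ~full) with some successor in Z. Z1 = {m1, m3}; fixed.
Sat(E[(lock | ~full) U full]) = {m1, m3}
E[full U E[(lock | ~full) U full]]: least fixpoint, start Z0 = Sat(E[(lock | ~full) U full]) = {m1, m3}, add states in Sat(full) with some successor in Z. Already a fixed point.
Sat(E[full U E[(lock | ~full) U full]]) = {m1, m3}
Sat(EX E[full U E[(lock | ~full) U full]]) = {s : some successor in {m1, m3}} = {m1}
m5 ∉ Sat(EX E[full U E[(lock | ~full) U full]]) = {m1}, so the formula does not hold at m5.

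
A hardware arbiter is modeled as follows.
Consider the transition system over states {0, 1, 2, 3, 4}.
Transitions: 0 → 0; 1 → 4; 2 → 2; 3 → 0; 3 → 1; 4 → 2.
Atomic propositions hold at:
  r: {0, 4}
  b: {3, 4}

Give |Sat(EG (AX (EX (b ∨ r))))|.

Sat(b ∨ r) = {0, 3, 4}
Sat(EX (b ∨ r)) = {s : some successor in {0, 3, 4}} = {0, 1, 3}
Sat(AX (EX (b ∨ r))) = {s : every successor in {0, 1, 3}} = {0, 3}
EG (AX (EX (b ∨ r))): greatest fixpoint, start Z0 = {0, 3}, keep only states in Sat with some successor in Z. Already a fixed point.
Sat(EG (AX (EX (b ∨ r)))) = {0, 3}
|Sat(EG (AX (EX (b ∨ r))))| = |{0, 3}| = 2.

2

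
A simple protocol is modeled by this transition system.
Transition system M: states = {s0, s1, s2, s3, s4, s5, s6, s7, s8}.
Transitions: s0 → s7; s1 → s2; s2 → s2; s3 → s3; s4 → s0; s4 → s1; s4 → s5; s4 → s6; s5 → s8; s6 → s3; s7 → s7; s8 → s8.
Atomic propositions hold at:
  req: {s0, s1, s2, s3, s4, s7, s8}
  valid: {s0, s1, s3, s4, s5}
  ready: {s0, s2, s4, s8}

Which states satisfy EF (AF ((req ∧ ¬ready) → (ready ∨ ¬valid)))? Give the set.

Sat(¬ready) = {s1, s3, s5, s6, s7}
Sat(req ∧ ¬ready) = {s1, s3, s7}
Sat(¬valid) = {s2, s6, s7, s8}
Sat(ready ∨ ¬valid) = {s0, s2, s4, s6, s7, s8}
Sat((req ∧ ¬ready) → (ready ∨ ¬valid)) = {s0, s2, s4, s5, s6, s7, s8}
AF ((req ∧ ¬ready) → (ready ∨ ¬valid)): least fixpoint, start Z0 = {s0, s2, s4, s5, s6, s7, s8}, add states with every successor in Z. Z1 = {s0, s1, s2, s4, s5, s6, s7, s8}; fixed.
Sat(AF ((req ∧ ¬ready) → (ready ∨ ¬valid))) = {s0, s1, s2, s4, s5, s6, s7, s8}
EF (AF ((req ∧ ¬ready) → (ready ∨ ¬valid))): least fixpoint, start Z0 = {s0, s1, s2, s4, s5, s6, s7, s8}, add states with some successor in Z. Already a fixed point.
Sat(EF (AF ((req ∧ ¬ready) → (ready ∨ ¬valid)))) = {s0, s1, s2, s4, s5, s6, s7, s8}

{s0, s1, s2, s4, s5, s6, s7, s8}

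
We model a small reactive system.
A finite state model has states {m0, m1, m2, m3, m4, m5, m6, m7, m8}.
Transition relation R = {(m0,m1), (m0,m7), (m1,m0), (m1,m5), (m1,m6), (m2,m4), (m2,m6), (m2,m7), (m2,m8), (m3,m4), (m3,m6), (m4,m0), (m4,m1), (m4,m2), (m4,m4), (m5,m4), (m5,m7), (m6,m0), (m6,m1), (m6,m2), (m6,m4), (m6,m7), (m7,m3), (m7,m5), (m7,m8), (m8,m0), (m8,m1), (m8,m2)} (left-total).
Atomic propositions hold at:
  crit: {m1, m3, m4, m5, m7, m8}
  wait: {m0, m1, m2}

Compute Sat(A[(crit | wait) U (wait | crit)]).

{m0, m1, m2, m3, m4, m5, m7, m8}

Sat(crit | wait) = {m0, m1, m2, m3, m4, m5, m7, m8}
Sat(wait | crit) = {m0, m1, m2, m3, m4, m5, m7, m8}
A[(crit | wait) U (wait | crit)]: least fixpoint, start Z0 = Sat((wait | crit)) = {m0, m1, m2, m3, m4, m5, m7, m8}, add states in Sat(crit | wait) with every successor in Z. Already a fixed point.
Sat(A[(crit | wait) U (wait | crit)]) = {m0, m1, m2, m3, m4, m5, m7, m8}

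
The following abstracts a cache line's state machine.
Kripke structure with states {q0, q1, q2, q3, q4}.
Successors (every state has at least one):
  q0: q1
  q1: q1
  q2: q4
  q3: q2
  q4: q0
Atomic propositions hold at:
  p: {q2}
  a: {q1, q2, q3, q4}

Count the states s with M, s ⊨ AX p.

Sat(AX p) = {s : every successor in {q2}} = {q3}
|Sat(AX p)| = |{q3}| = 1.

1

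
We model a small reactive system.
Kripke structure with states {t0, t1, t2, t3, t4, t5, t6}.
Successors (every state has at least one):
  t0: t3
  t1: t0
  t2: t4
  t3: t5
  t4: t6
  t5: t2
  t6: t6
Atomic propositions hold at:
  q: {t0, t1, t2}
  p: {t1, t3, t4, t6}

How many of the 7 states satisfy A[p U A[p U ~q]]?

Sat(~q) = {t3, t4, t5, t6}
A[p U ~q]: least fixpoint, start Z0 = Sat(~q) = {t3, t4, t5, t6}, add states in Sat(p) with every successor in Z. Already a fixed point.
Sat(A[p U ~q]) = {t3, t4, t5, t6}
A[p U A[p U ~q]]: least fixpoint, start Z0 = Sat(A[p U ~q]) = {t3, t4, t5, t6}, add states in Sat(p) with every successor in Z. Already a fixed point.
Sat(A[p U A[p U ~q]]) = {t3, t4, t5, t6}
|Sat(A[p U A[p U ~q]])| = |{t3, t4, t5, t6}| = 4.

4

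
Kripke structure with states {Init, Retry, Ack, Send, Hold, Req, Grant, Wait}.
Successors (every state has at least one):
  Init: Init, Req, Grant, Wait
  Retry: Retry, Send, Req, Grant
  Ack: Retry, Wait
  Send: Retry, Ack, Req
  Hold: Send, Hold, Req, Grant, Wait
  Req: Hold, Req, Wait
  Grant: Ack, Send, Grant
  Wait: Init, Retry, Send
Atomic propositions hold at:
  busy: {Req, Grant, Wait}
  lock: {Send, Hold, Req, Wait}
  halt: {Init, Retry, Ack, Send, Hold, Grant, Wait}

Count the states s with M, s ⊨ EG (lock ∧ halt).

Sat(lock ∧ halt) = {Send, Hold, Wait}
EG (lock ∧ halt): greatest fixpoint, start Z0 = {Send, Hold, Wait}, keep only states in Sat with some successor in Z. Z1 = {Hold, Wait}; Z2 = {Hold}; fixed.
Sat(EG (lock ∧ halt)) = {Hold}
|Sat(EG (lock ∧ halt))| = |{Hold}| = 1.

1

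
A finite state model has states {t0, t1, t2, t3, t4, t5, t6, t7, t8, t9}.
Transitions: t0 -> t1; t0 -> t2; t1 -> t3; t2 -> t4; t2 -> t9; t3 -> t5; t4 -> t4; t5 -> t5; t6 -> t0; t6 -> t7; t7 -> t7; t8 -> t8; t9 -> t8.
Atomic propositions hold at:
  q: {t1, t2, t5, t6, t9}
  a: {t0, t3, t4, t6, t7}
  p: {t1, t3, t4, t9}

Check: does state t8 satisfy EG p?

EG p: greatest fixpoint, start Z0 = {t1, t3, t4, t9}, keep only states in Sat with some successor in Z. Z1 = {t1, t4}; Z2 = {t4}; fixed.
Sat(EG p) = {t4}
t8 ∉ Sat(EG p) = {t4}, so the formula does not hold at t8.

No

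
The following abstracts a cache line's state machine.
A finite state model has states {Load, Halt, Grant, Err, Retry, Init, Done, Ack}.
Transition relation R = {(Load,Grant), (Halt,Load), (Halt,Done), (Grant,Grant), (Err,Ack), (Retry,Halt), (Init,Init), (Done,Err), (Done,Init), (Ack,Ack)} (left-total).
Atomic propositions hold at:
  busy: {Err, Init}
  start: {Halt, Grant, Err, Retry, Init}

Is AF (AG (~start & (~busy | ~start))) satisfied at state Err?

Yes

Sat(~start) = {Load, Done, Ack}
Sat(~busy) = {Load, Halt, Grant, Retry, Done, Ack}
Sat(~busy | ~start) = {Load, Halt, Grant, Retry, Done, Ack}
Sat(~start & (~busy | ~start)) = {Load, Done, Ack}
AG (~start & (~busy | ~start)): greatest fixpoint, start Z0 = {Load, Done, Ack}, keep only states in Sat with every successor in Z. Z1 = {Ack}; fixed.
Sat(AG (~start & (~busy | ~start))) = {Ack}
AF (AG (~start & (~busy | ~start))): least fixpoint, start Z0 = {Ack}, add states with every successor in Z. Z1 = {Err, Ack}; fixed.
Sat(AF (AG (~start & (~busy | ~start)))) = {Err, Ack}
Err ∈ Sat(AF (AG (~start & (~busy | ~start)))) = {Err, Ack}, so the formula holds at Err.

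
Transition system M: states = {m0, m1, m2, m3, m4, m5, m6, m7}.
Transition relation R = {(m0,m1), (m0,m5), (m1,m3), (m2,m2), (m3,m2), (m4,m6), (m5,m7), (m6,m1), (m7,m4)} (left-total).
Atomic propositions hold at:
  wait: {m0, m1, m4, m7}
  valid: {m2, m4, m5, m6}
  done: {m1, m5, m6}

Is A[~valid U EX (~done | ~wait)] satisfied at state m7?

Yes

Sat(~valid) = {m0, m1, m3, m7}
Sat(~done) = {m0, m2, m3, m4, m7}
Sat(~wait) = {m2, m3, m5, m6}
Sat(~done | ~wait) = {m0, m2, m3, m4, m5, m6, m7}
Sat(EX (~done | ~wait)) = {s : some successor in {m0, m2, m3, m4, m5, m6, m7}} = {m0, m1, m2, m3, m4, m5, m7}
A[~valid U EX (~done | ~wait)]: least fixpoint, start Z0 = Sat(EX (~done | ~wait)) = {m0, m1, m2, m3, m4, m5, m7}, add states in Sat(~valid) with every successor in Z. Already a fixed point.
Sat(A[~valid U EX (~done | ~wait)]) = {m0, m1, m2, m3, m4, m5, m7}
m7 ∈ Sat(A[~valid U EX (~done | ~wait)]) = {m0, m1, m2, m3, m4, m5, m7}, so the formula holds at m7.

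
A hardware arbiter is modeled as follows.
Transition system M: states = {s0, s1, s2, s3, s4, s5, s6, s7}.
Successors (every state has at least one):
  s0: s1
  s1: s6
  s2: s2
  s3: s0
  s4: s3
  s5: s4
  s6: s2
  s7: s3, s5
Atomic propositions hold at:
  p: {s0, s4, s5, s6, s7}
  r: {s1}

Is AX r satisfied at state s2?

Sat(AX r) = {s : every successor in {s1}} = {s0}
s2 ∉ Sat(AX r) = {s0}, so the formula does not hold at s2.

No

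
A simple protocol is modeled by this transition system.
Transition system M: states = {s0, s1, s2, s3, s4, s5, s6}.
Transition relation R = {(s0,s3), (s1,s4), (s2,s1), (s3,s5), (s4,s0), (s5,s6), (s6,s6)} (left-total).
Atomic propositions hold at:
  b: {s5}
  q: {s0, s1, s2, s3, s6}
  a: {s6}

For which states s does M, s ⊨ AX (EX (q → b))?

{s0, s2}

Sat(q → b) = {s4, s5}
Sat(EX (q → b)) = {s : some successor in {s4, s5}} = {s1, s3}
Sat(AX (EX (q → b))) = {s : every successor in {s1, s3}} = {s0, s2}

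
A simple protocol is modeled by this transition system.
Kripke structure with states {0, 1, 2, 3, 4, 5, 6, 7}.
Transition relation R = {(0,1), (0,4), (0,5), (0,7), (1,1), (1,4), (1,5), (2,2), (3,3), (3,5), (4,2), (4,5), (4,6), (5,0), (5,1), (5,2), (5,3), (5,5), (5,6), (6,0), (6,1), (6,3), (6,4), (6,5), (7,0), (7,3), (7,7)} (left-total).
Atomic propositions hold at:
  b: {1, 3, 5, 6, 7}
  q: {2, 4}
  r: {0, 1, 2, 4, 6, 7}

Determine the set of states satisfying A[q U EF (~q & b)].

{0, 1, 3, 4, 5, 6, 7}

Sat(~q) = {0, 1, 3, 5, 6, 7}
Sat(~q & b) = {1, 3, 5, 6, 7}
EF (~q & b): least fixpoint, start Z0 = {1, 3, 5, 6, 7}, add states with some successor in Z. Z1 = {0, 1, 3, 4, 5, 6, 7}; fixed.
Sat(EF (~q & b)) = {0, 1, 3, 4, 5, 6, 7}
A[q U EF (~q & b)]: least fixpoint, start Z0 = Sat(EF (~q & b)) = {0, 1, 3, 4, 5, 6, 7}, add states in Sat(q) with every successor in Z. Already a fixed point.
Sat(A[q U EF (~q & b)]) = {0, 1, 3, 4, 5, 6, 7}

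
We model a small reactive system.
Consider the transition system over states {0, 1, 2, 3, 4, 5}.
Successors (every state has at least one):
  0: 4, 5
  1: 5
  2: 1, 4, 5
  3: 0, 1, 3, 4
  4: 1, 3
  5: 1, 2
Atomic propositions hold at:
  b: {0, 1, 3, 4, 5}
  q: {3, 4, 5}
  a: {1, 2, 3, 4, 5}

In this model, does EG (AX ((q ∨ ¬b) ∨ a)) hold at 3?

Sat(¬b) = {2}
Sat(q ∨ ¬b) = {2, 3, 4, 5}
Sat((q ∨ ¬b) ∨ a) = {1, 2, 3, 4, 5}
Sat(AX ((q ∨ ¬b) ∨ a)) = {s : every successor in {1, 2, 3, 4, 5}} = {0, 1, 2, 4, 5}
EG (AX ((q ∨ ¬b) ∨ a)): greatest fixpoint, start Z0 = {0, 1, 2, 4, 5}, keep only states in Sat with some successor in Z. Already a fixed point.
Sat(EG (AX ((q ∨ ¬b) ∨ a))) = {0, 1, 2, 4, 5}
3 ∉ Sat(EG (AX ((q ∨ ¬b) ∨ a))) = {0, 1, 2, 4, 5}, so the formula does not hold at 3.

No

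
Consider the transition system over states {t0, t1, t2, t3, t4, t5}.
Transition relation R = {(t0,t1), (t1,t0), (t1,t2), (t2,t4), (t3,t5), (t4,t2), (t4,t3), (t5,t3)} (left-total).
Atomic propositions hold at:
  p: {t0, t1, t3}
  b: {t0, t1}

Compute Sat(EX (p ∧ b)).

{t0, t1}

Sat(p ∧ b) = {t0, t1}
Sat(EX (p ∧ b)) = {s : some successor in {t0, t1}} = {t0, t1}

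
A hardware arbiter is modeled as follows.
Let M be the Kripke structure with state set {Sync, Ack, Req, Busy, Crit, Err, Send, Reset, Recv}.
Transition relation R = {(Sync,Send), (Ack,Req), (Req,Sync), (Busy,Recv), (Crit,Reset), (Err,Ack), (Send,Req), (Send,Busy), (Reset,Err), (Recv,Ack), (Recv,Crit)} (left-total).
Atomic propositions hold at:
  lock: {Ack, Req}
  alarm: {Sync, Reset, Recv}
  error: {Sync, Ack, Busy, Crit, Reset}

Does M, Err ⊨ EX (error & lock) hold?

Sat(error & lock) = {Ack}
Sat(EX (error & lock)) = {s : some successor in {Ack}} = {Err, Recv}
Err ∈ Sat(EX (error & lock)) = {Err, Recv}, so the formula holds at Err.

Yes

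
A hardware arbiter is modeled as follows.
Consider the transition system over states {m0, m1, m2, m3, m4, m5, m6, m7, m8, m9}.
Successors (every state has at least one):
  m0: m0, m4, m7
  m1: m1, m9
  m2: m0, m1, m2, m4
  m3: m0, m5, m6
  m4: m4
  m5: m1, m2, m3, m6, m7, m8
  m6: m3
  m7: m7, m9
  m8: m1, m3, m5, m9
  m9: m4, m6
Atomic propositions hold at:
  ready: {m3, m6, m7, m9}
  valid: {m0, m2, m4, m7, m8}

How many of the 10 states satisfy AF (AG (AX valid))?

1

Sat(AX valid) = {s : every successor in {m0, m2, m4, m7, m8}} = {m0, m4}
AG (AX valid): greatest fixpoint, start Z0 = {m0, m4}, keep only states in Sat with every successor in Z. Z1 = {m4}; fixed.
Sat(AG (AX valid)) = {m4}
AF (AG (AX valid)): least fixpoint, start Z0 = {m4}, add states with every successor in Z. Already a fixed point.
Sat(AF (AG (AX valid))) = {m4}
|Sat(AF (AG (AX valid)))| = |{m4}| = 1.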